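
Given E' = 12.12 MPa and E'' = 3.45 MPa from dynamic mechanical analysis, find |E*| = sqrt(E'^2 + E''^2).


|E*| = sqrt(E'^2 + E''^2)
= sqrt(12.12^2 + 3.45^2)
= sqrt(146.8944 + 11.9025)
= 12.601 MPa

12.601 MPa


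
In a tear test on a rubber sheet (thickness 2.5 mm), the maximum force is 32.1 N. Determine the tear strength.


Tear strength = force / thickness
= 32.1 / 2.5
= 12.84 N/mm

12.84 N/mm


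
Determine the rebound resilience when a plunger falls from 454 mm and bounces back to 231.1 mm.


Resilience = h_rebound / h_drop * 100
= 231.1 / 454 * 100
= 50.9%

50.9%


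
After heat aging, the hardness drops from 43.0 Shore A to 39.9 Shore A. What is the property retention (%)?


Retention = aged / original * 100
= 39.9 / 43.0 * 100
= 92.8%

92.8%


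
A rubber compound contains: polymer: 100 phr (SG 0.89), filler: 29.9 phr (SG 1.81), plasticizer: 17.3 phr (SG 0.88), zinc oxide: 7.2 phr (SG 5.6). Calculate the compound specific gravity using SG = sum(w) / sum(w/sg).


Sum of weights = 154.4
Volume contributions:
  polymer: 100/0.89 = 112.3596
  filler: 29.9/1.81 = 16.5193
  plasticizer: 17.3/0.88 = 19.6591
  zinc oxide: 7.2/5.6 = 1.2857
Sum of volumes = 149.8237
SG = 154.4 / 149.8237 = 1.031

SG = 1.031


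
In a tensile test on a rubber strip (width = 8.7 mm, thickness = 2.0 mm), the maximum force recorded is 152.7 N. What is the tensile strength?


Area = width * thickness = 8.7 * 2.0 = 17.4 mm^2
TS = force / area = 152.7 / 17.4 = 8.78 MPa

8.78 MPa


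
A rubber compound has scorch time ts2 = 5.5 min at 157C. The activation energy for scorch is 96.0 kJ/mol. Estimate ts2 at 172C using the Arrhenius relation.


Convert temperatures: T1 = 157 + 273.15 = 430.15 K, T2 = 172 + 273.15 = 445.15 K
ts2_new = 5.5 * exp(96000 / 8.314 * (1/445.15 - 1/430.15))
1/T2 - 1/T1 = -7.8337e-05
ts2_new = 2.23 min

2.23 min


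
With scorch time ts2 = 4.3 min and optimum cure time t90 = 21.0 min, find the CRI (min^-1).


CRI = 100 / (t90 - ts2)
= 100 / (21.0 - 4.3)
= 100 / 16.7
= 5.99 min^-1

5.99 min^-1


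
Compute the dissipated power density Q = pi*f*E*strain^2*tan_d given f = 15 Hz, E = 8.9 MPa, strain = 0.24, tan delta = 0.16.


Q = pi * f * E * strain^2 * tan_d
= pi * 15 * 8.9 * 0.24^2 * 0.16
= pi * 15 * 8.9 * 0.0576 * 0.16
= 3.8652

Q = 3.8652


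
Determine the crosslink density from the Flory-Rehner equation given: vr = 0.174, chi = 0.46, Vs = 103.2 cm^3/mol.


ln(1 - vr) = ln(1 - 0.174) = -0.1912
Numerator = -((-0.1912) + 0.174 + 0.46 * 0.174^2) = 0.0032
Denominator = 103.2 * (0.174^(1/3) - 0.174/2) = 48.6358
nu = 0.0032 / 48.6358 = 6.6485e-05 mol/cm^3

6.6485e-05 mol/cm^3


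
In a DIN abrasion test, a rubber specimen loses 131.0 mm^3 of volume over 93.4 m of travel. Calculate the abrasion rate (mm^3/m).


Rate = volume_loss / distance
= 131.0 / 93.4
= 1.403 mm^3/m

1.403 mm^3/m


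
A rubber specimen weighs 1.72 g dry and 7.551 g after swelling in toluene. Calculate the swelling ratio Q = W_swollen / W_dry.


Q = W_swollen / W_dry
Q = 7.551 / 1.72
Q = 4.39

Q = 4.39


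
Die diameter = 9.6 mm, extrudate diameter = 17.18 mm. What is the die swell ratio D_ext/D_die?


Die swell ratio = D_extrudate / D_die
= 17.18 / 9.6
= 1.79

Die swell = 1.79


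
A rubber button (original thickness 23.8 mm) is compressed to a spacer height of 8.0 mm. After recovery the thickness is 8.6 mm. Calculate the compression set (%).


CS = (t0 - recovered) / (t0 - ts) * 100
= (23.8 - 8.6) / (23.8 - 8.0) * 100
= 15.2 / 15.8 * 100
= 96.2%

96.2%


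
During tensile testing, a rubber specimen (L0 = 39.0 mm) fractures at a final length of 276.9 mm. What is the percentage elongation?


Elongation = (Lf - L0) / L0 * 100
= (276.9 - 39.0) / 39.0 * 100
= 237.9 / 39.0 * 100
= 610.0%

610.0%


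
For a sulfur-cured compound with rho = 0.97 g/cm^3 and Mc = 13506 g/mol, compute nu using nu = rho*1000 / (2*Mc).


nu = rho * 1000 / (2 * Mc)
nu = 0.97 * 1000 / (2 * 13506)
nu = 970.0 / 27012
nu = 0.0359 mol/L

0.0359 mol/L


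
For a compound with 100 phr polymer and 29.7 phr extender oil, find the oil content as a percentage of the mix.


Oil % = oil / (100 + oil) * 100
= 29.7 / (100 + 29.7) * 100
= 29.7 / 129.7 * 100
= 22.9%

22.9%


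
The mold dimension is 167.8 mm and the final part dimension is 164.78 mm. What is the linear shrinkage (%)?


Shrinkage = (mold - part) / mold * 100
= (167.8 - 164.78) / 167.8 * 100
= 3.02 / 167.8 * 100
= 1.8%

1.8%


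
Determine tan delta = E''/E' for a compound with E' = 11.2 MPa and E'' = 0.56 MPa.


tan delta = E'' / E'
= 0.56 / 11.2
= 0.05

tan delta = 0.05


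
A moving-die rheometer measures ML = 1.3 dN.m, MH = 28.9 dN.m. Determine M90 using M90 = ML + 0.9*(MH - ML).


M90 = ML + 0.9 * (MH - ML)
M90 = 1.3 + 0.9 * (28.9 - 1.3)
M90 = 1.3 + 0.9 * 27.6
M90 = 26.14 dN.m

26.14 dN.m


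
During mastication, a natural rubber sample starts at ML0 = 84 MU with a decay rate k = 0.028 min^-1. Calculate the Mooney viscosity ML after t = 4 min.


ML = ML0 * exp(-k * t)
ML = 84 * exp(-0.028 * 4)
ML = 84 * 0.8940
ML = 75.1 MU

75.1 MU


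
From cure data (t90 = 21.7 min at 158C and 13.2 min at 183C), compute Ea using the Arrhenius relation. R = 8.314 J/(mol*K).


T1 = 431.15 K, T2 = 456.15 K
1/T1 - 1/T2 = 1.2712e-04
ln(t1/t2) = ln(21.7/13.2) = 0.4971
Ea = 8.314 * 0.4971 / 1.2712e-04 = 32512.1622 J/mol
Ea = 32.51 kJ/mol

32.51 kJ/mol


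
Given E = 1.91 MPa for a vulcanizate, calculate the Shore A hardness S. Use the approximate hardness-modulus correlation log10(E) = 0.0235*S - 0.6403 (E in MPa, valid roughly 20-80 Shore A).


log10(E) = 0.0235*S - 0.6403  =>  S = (log10(E) + 0.6403) / 0.0235
log10(1.91) = 0.281033
S = (0.281033 + 0.6403) / 0.0235 = 0.921333 / 0.0235
S = 39.2

Shore A = 39.2


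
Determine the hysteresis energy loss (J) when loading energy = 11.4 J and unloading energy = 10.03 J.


Hysteresis loss = loading - unloading
= 11.4 - 10.03
= 1.37 J

1.37 J


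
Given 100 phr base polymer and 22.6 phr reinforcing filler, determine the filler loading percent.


Filler % = filler / (rubber + filler) * 100
= 22.6 / (100 + 22.6) * 100
= 22.6 / 122.6 * 100
= 18.43%

18.43%


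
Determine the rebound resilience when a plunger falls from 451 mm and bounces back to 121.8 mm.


Resilience = h_rebound / h_drop * 100
= 121.8 / 451 * 100
= 27.0%

27.0%


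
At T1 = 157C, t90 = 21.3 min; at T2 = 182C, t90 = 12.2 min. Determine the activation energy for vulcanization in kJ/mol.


T1 = 430.15 K, T2 = 455.15 K
1/T1 - 1/T2 = 1.2769e-04
ln(t1/t2) = ln(21.3/12.2) = 0.5573
Ea = 8.314 * 0.5573 / 1.2769e-04 = 36283.6545 J/mol
Ea = 36.28 kJ/mol

36.28 kJ/mol


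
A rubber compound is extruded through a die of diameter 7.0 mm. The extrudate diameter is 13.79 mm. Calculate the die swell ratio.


Die swell ratio = D_extrudate / D_die
= 13.79 / 7.0
= 1.97

Die swell = 1.97


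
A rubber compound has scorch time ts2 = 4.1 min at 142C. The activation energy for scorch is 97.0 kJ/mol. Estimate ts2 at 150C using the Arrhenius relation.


Convert temperatures: T1 = 142 + 273.15 = 415.15 K, T2 = 150 + 273.15 = 423.15 K
ts2_new = 4.1 * exp(97000 / 8.314 * (1/423.15 - 1/415.15))
1/T2 - 1/T1 = -4.5540e-05
ts2_new = 2.41 min

2.41 min


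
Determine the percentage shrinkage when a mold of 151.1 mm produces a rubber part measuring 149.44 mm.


Shrinkage = (mold - part) / mold * 100
= (151.1 - 149.44) / 151.1 * 100
= 1.66 / 151.1 * 100
= 1.1%

1.1%


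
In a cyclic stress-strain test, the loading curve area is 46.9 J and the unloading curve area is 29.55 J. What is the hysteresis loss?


Hysteresis loss = loading - unloading
= 46.9 - 29.55
= 17.35 J

17.35 J


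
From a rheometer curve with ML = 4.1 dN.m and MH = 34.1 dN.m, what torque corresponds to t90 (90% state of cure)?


M90 = ML + 0.9 * (MH - ML)
M90 = 4.1 + 0.9 * (34.1 - 4.1)
M90 = 4.1 + 0.9 * 30.0
M90 = 31.1 dN.m

31.1 dN.m


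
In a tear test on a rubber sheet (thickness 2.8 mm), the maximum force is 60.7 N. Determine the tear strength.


Tear strength = force / thickness
= 60.7 / 2.8
= 21.68 N/mm

21.68 N/mm


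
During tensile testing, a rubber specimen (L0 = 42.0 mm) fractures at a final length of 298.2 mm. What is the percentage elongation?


Elongation = (Lf - L0) / L0 * 100
= (298.2 - 42.0) / 42.0 * 100
= 256.2 / 42.0 * 100
= 610.0%

610.0%


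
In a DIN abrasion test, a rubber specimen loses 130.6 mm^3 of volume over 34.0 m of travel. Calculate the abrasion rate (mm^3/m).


Rate = volume_loss / distance
= 130.6 / 34.0
= 3.841 mm^3/m

3.841 mm^3/m


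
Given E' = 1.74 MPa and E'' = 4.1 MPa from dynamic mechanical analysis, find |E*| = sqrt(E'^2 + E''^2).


|E*| = sqrt(E'^2 + E''^2)
= sqrt(1.74^2 + 4.1^2)
= sqrt(3.0276 + 16.8100)
= 4.454 MPa

4.454 MPa


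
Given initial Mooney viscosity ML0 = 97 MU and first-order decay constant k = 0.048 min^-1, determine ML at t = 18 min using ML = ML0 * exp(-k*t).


ML = ML0 * exp(-k * t)
ML = 97 * exp(-0.048 * 18)
ML = 97 * 0.4215
ML = 40.88 MU

40.88 MU


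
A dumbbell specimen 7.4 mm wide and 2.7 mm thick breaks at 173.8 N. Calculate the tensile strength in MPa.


Area = width * thickness = 7.4 * 2.7 = 19.98 mm^2
TS = force / area = 173.8 / 19.98 = 8.7 MPa

8.7 MPa


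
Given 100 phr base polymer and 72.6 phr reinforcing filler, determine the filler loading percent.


Filler % = filler / (rubber + filler) * 100
= 72.6 / (100 + 72.6) * 100
= 72.6 / 172.6 * 100
= 42.06%

42.06%


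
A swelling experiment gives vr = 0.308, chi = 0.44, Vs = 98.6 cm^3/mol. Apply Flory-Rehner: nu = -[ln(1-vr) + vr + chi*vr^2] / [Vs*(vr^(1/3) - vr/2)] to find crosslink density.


ln(1 - vr) = ln(1 - 0.308) = -0.3682
Numerator = -((-0.3682) + 0.308 + 0.44 * 0.308^2) = 0.0184
Denominator = 98.6 * (0.308^(1/3) - 0.308/2) = 51.4033
nu = 0.0184 / 51.4033 = 3.5852e-04 mol/cm^3

3.5852e-04 mol/cm^3


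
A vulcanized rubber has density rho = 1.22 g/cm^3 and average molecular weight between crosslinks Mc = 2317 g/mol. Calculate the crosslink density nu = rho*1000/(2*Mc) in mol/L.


nu = rho * 1000 / (2 * Mc)
nu = 1.22 * 1000 / (2 * 2317)
nu = 1220.0 / 4634
nu = 0.2633 mol/L

0.2633 mol/L


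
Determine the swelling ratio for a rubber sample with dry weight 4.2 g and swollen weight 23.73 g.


Q = W_swollen / W_dry
Q = 23.73 / 4.2
Q = 5.65

Q = 5.65


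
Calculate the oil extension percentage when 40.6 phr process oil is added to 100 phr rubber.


Oil % = oil / (100 + oil) * 100
= 40.6 / (100 + 40.6) * 100
= 40.6 / 140.6 * 100
= 28.88%

28.88%


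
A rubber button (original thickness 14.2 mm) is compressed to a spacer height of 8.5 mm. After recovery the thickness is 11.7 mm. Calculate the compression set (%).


CS = (t0 - recovered) / (t0 - ts) * 100
= (14.2 - 11.7) / (14.2 - 8.5) * 100
= 2.5 / 5.7 * 100
= 43.9%

43.9%


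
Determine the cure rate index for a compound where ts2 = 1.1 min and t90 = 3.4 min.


CRI = 100 / (t90 - ts2)
= 100 / (3.4 - 1.1)
= 100 / 2.3
= 43.48 min^-1

43.48 min^-1


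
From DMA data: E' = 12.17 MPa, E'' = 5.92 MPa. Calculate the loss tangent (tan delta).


tan delta = E'' / E'
= 5.92 / 12.17
= 0.4864

tan delta = 0.4864


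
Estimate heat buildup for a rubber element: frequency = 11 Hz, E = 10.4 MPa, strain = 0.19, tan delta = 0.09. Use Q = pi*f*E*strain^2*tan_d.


Q = pi * f * E * strain^2 * tan_d
= pi * 11 * 10.4 * 0.19^2 * 0.09
= pi * 11 * 10.4 * 0.0361 * 0.09
= 1.1677

Q = 1.1677


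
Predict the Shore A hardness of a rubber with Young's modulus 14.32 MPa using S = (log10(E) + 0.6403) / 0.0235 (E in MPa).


log10(E) = 0.0235*S - 0.6403  =>  S = (log10(E) + 0.6403) / 0.0235
log10(14.32) = 1.155943
S = (1.155943 + 0.6403) / 0.0235 = 1.796243 / 0.0235
S = 76.4

Shore A = 76.4


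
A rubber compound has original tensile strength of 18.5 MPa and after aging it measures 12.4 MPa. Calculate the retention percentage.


Retention = aged / original * 100
= 12.4 / 18.5 * 100
= 67.0%

67.0%


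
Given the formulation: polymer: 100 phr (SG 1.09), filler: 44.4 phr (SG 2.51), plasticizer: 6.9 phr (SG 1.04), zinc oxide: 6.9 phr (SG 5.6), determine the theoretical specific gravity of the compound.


Sum of weights = 158.2
Volume contributions:
  polymer: 100/1.09 = 91.7431
  filler: 44.4/2.51 = 17.6892
  plasticizer: 6.9/1.04 = 6.6346
  zinc oxide: 6.9/5.6 = 1.2321
Sum of volumes = 117.2991
SG = 158.2 / 117.2991 = 1.349

SG = 1.349


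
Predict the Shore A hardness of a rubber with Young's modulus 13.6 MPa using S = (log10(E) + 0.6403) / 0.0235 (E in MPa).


log10(E) = 0.0235*S - 0.6403  =>  S = (log10(E) + 0.6403) / 0.0235
log10(13.6) = 1.133539
S = (1.133539 + 0.6403) / 0.0235 = 1.773839 / 0.0235
S = 75.5

Shore A = 75.5


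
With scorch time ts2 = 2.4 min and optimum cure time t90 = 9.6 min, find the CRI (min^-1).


CRI = 100 / (t90 - ts2)
= 100 / (9.6 - 2.4)
= 100 / 7.2
= 13.89 min^-1

13.89 min^-1


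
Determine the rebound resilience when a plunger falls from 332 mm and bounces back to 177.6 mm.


Resilience = h_rebound / h_drop * 100
= 177.6 / 332 * 100
= 53.5%

53.5%


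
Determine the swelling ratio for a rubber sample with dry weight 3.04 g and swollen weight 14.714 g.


Q = W_swollen / W_dry
Q = 14.714 / 3.04
Q = 4.84

Q = 4.84


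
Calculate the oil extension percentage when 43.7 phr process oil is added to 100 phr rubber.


Oil % = oil / (100 + oil) * 100
= 43.7 / (100 + 43.7) * 100
= 43.7 / 143.7 * 100
= 30.41%

30.41%


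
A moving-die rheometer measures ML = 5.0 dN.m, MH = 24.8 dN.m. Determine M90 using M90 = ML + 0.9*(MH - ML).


M90 = ML + 0.9 * (MH - ML)
M90 = 5.0 + 0.9 * (24.8 - 5.0)
M90 = 5.0 + 0.9 * 19.8
M90 = 22.82 dN.m

22.82 dN.m


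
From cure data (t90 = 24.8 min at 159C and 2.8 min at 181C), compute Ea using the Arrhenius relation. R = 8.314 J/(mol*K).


T1 = 432.15 K, T2 = 454.15 K
1/T1 - 1/T2 = 1.1210e-04
ln(t1/t2) = ln(24.8/2.8) = 2.1812
Ea = 8.314 * 2.1812 / 1.1210e-04 = 161778.7553 J/mol
Ea = 161.78 kJ/mol

161.78 kJ/mol


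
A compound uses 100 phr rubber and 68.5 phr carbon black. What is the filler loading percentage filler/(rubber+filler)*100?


Filler % = filler / (rubber + filler) * 100
= 68.5 / (100 + 68.5) * 100
= 68.5 / 168.5 * 100
= 40.65%

40.65%


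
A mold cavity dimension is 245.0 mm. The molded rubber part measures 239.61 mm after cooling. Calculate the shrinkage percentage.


Shrinkage = (mold - part) / mold * 100
= (245.0 - 239.61) / 245.0 * 100
= 5.39 / 245.0 * 100
= 2.2%

2.2%


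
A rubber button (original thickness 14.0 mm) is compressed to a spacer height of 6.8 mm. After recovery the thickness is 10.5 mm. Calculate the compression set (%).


CS = (t0 - recovered) / (t0 - ts) * 100
= (14.0 - 10.5) / (14.0 - 6.8) * 100
= 3.5 / 7.2 * 100
= 48.6%

48.6%


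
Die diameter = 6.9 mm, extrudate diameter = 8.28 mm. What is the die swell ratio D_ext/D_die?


Die swell ratio = D_extrudate / D_die
= 8.28 / 6.9
= 1.2

Die swell = 1.2


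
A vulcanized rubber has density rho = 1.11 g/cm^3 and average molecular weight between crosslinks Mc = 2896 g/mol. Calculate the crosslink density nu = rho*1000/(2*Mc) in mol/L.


nu = rho * 1000 / (2 * Mc)
nu = 1.11 * 1000 / (2 * 2896)
nu = 1110.0 / 5792
nu = 0.1916 mol/L

0.1916 mol/L


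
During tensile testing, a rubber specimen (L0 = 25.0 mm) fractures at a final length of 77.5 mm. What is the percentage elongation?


Elongation = (Lf - L0) / L0 * 100
= (77.5 - 25.0) / 25.0 * 100
= 52.5 / 25.0 * 100
= 210.0%

210.0%


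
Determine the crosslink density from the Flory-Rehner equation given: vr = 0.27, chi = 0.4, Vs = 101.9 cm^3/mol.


ln(1 - vr) = ln(1 - 0.27) = -0.3147
Numerator = -((-0.3147) + 0.27 + 0.4 * 0.27^2) = 0.0156
Denominator = 101.9 * (0.27^(1/3) - 0.27/2) = 52.1046
nu = 0.0156 / 52.1046 = 2.9845e-04 mol/cm^3

2.9845e-04 mol/cm^3


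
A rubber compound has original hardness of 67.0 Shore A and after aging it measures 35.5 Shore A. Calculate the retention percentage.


Retention = aged / original * 100
= 35.5 / 67.0 * 100
= 53.0%

53.0%


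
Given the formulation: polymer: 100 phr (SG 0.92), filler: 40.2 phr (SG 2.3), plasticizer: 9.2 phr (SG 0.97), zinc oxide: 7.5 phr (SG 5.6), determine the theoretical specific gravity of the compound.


Sum of weights = 156.9
Volume contributions:
  polymer: 100/0.92 = 108.6957
  filler: 40.2/2.3 = 17.4783
  plasticizer: 9.2/0.97 = 9.4845
  zinc oxide: 7.5/5.6 = 1.3393
Sum of volumes = 136.9977
SG = 156.9 / 136.9977 = 1.145

SG = 1.145


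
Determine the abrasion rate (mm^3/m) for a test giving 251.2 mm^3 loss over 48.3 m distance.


Rate = volume_loss / distance
= 251.2 / 48.3
= 5.201 mm^3/m

5.201 mm^3/m


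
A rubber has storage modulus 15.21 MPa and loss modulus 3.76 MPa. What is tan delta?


tan delta = E'' / E'
= 3.76 / 15.21
= 0.2472

tan delta = 0.2472


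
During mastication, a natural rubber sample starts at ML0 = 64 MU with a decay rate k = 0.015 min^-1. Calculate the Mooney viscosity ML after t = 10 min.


ML = ML0 * exp(-k * t)
ML = 64 * exp(-0.015 * 10)
ML = 64 * 0.8607
ML = 55.09 MU

55.09 MU


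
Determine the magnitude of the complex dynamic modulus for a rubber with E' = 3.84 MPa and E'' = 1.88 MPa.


|E*| = sqrt(E'^2 + E''^2)
= sqrt(3.84^2 + 1.88^2)
= sqrt(14.7456 + 3.5344)
= 4.276 MPa

4.276 MPa


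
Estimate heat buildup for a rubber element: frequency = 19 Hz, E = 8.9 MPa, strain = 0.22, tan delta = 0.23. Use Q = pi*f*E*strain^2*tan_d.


Q = pi * f * E * strain^2 * tan_d
= pi * 19 * 8.9 * 0.22^2 * 0.23
= pi * 19 * 8.9 * 0.0484 * 0.23
= 5.9138

Q = 5.9138


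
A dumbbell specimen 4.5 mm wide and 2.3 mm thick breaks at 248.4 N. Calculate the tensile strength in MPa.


Area = width * thickness = 4.5 * 2.3 = 10.35 mm^2
TS = force / area = 248.4 / 10.35 = 24.0 MPa

24.0 MPa


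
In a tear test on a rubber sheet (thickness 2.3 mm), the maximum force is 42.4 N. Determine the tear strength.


Tear strength = force / thickness
= 42.4 / 2.3
= 18.43 N/mm

18.43 N/mm


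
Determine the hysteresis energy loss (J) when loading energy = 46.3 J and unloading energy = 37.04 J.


Hysteresis loss = loading - unloading
= 46.3 - 37.04
= 9.26 J

9.26 J


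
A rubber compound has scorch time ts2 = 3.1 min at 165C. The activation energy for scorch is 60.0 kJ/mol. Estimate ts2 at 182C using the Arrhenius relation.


Convert temperatures: T1 = 165 + 273.15 = 438.15 K, T2 = 182 + 273.15 = 455.15 K
ts2_new = 3.1 * exp(60000 / 8.314 * (1/455.15 - 1/438.15))
1/T2 - 1/T1 = -8.5246e-05
ts2_new = 1.68 min

1.68 min


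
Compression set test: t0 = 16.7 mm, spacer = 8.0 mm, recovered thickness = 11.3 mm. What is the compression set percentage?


CS = (t0 - recovered) / (t0 - ts) * 100
= (16.7 - 11.3) / (16.7 - 8.0) * 100
= 5.4 / 8.7 * 100
= 62.1%

62.1%


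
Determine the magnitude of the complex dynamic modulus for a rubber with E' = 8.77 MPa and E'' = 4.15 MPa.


|E*| = sqrt(E'^2 + E''^2)
= sqrt(8.77^2 + 4.15^2)
= sqrt(76.9129 + 17.2225)
= 9.702 MPa

9.702 MPa


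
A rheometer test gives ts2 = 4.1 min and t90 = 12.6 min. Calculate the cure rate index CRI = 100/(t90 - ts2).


CRI = 100 / (t90 - ts2)
= 100 / (12.6 - 4.1)
= 100 / 8.5
= 11.76 min^-1

11.76 min^-1


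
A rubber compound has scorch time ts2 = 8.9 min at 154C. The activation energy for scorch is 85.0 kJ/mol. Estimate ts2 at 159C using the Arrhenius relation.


Convert temperatures: T1 = 154 + 273.15 = 427.15 K, T2 = 159 + 273.15 = 432.15 K
ts2_new = 8.9 * exp(85000 / 8.314 * (1/432.15 - 1/427.15))
1/T2 - 1/T1 = -2.7087e-05
ts2_new = 6.75 min

6.75 min


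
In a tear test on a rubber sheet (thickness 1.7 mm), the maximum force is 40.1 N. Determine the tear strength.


Tear strength = force / thickness
= 40.1 / 1.7
= 23.59 N/mm

23.59 N/mm


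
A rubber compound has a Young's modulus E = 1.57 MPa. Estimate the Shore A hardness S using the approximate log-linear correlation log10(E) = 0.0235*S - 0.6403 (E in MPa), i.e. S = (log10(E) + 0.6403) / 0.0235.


log10(E) = 0.0235*S - 0.6403  =>  S = (log10(E) + 0.6403) / 0.0235
log10(1.57) = 0.195900
S = (0.195900 + 0.6403) / 0.0235 = 0.836200 / 0.0235
S = 35.6

Shore A = 35.6


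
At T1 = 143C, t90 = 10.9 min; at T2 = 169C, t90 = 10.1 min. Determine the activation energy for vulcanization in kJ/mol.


T1 = 416.15 K, T2 = 442.15 K
1/T1 - 1/T2 = 1.4130e-04
ln(t1/t2) = ln(10.9/10.1) = 0.0762
Ea = 8.314 * 0.0762 / 1.4130e-04 = 4485.0482 J/mol
Ea = 4.49 kJ/mol

4.49 kJ/mol


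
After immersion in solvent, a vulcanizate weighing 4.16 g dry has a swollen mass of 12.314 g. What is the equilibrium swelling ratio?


Q = W_swollen / W_dry
Q = 12.314 / 4.16
Q = 2.96

Q = 2.96


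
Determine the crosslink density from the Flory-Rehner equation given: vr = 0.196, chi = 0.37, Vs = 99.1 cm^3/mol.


ln(1 - vr) = ln(1 - 0.196) = -0.2182
Numerator = -((-0.2182) + 0.196 + 0.37 * 0.196^2) = 0.0079
Denominator = 99.1 * (0.196^(1/3) - 0.196/2) = 47.8533
nu = 0.0079 / 47.8533 = 1.6597e-04 mol/cm^3

1.6597e-04 mol/cm^3


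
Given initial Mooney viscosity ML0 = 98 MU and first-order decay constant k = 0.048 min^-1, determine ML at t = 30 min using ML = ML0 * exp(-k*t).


ML = ML0 * exp(-k * t)
ML = 98 * exp(-0.048 * 30)
ML = 98 * 0.2369
ML = 23.22 MU

23.22 MU


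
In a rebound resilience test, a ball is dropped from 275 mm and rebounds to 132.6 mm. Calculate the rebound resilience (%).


Resilience = h_rebound / h_drop * 100
= 132.6 / 275 * 100
= 48.2%

48.2%


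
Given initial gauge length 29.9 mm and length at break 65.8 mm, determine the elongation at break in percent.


Elongation = (Lf - L0) / L0 * 100
= (65.8 - 29.9) / 29.9 * 100
= 35.9 / 29.9 * 100
= 120.1%

120.1%


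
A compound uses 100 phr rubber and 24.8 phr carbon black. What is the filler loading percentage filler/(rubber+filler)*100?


Filler % = filler / (rubber + filler) * 100
= 24.8 / (100 + 24.8) * 100
= 24.8 / 124.8 * 100
= 19.87%

19.87%


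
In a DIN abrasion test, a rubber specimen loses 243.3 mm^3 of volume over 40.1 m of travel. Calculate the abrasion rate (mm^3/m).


Rate = volume_loss / distance
= 243.3 / 40.1
= 6.067 mm^3/m

6.067 mm^3/m


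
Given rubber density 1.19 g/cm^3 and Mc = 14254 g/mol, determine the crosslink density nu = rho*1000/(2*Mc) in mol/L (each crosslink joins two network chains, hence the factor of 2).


nu = rho * 1000 / (2 * Mc)
nu = 1.19 * 1000 / (2 * 14254)
nu = 1190.0 / 28508
nu = 0.0417 mol/L

0.0417 mol/L


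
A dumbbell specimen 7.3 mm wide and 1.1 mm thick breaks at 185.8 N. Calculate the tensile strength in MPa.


Area = width * thickness = 7.3 * 1.1 = 8.03 mm^2
TS = force / area = 185.8 / 8.03 = 23.14 MPa

23.14 MPa


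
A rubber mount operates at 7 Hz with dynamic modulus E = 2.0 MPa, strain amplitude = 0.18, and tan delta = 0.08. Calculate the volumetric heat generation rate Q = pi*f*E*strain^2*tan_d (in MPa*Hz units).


Q = pi * f * E * strain^2 * tan_d
= pi * 7 * 2.0 * 0.18^2 * 0.08
= pi * 7 * 2.0 * 0.0324 * 0.08
= 0.1140

Q = 0.1140


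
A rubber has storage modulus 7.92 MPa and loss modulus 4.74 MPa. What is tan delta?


tan delta = E'' / E'
= 4.74 / 7.92
= 0.5985

tan delta = 0.5985


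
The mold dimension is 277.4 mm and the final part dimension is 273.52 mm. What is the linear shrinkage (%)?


Shrinkage = (mold - part) / mold * 100
= (277.4 - 273.52) / 277.4 * 100
= 3.88 / 277.4 * 100
= 1.4%

1.4%


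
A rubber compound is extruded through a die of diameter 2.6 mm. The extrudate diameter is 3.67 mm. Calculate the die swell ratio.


Die swell ratio = D_extrudate / D_die
= 3.67 / 2.6
= 1.412

Die swell = 1.412


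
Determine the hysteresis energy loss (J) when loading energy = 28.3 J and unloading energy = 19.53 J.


Hysteresis loss = loading - unloading
= 28.3 - 19.53
= 8.77 J

8.77 J


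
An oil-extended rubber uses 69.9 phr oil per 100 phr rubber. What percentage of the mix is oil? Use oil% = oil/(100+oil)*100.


Oil % = oil / (100 + oil) * 100
= 69.9 / (100 + 69.9) * 100
= 69.9 / 169.9 * 100
= 41.14%

41.14%


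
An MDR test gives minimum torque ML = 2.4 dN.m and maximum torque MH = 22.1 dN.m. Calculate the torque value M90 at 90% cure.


M90 = ML + 0.9 * (MH - ML)
M90 = 2.4 + 0.9 * (22.1 - 2.4)
M90 = 2.4 + 0.9 * 19.7
M90 = 20.13 dN.m

20.13 dN.m


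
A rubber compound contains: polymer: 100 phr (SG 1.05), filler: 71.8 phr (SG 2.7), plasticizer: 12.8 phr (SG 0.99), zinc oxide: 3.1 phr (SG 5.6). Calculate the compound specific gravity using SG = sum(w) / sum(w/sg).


Sum of weights = 187.7
Volume contributions:
  polymer: 100/1.05 = 95.2381
  filler: 71.8/2.7 = 26.5926
  plasticizer: 12.8/0.99 = 12.9293
  zinc oxide: 3.1/5.6 = 0.5536
Sum of volumes = 135.3136
SG = 187.7 / 135.3136 = 1.387

SG = 1.387


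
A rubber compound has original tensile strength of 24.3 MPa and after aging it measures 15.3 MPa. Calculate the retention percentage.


Retention = aged / original * 100
= 15.3 / 24.3 * 100
= 63.0%

63.0%


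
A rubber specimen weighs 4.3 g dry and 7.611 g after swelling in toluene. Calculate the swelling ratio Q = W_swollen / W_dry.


Q = W_swollen / W_dry
Q = 7.611 / 4.3
Q = 1.77

Q = 1.77


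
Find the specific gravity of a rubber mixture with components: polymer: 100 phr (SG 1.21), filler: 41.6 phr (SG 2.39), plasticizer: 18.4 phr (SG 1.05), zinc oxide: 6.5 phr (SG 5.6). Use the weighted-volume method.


Sum of weights = 166.5
Volume contributions:
  polymer: 100/1.21 = 82.6446
  filler: 41.6/2.39 = 17.4059
  plasticizer: 18.4/1.05 = 17.5238
  zinc oxide: 6.5/5.6 = 1.1607
Sum of volumes = 118.7350
SG = 166.5 / 118.7350 = 1.402

SG = 1.402


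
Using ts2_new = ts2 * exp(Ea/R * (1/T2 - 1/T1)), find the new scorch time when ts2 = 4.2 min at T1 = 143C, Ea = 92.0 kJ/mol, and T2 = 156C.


Convert temperatures: T1 = 143 + 273.15 = 416.15 K, T2 = 156 + 273.15 = 429.15 K
ts2_new = 4.2 * exp(92000 / 8.314 * (1/429.15 - 1/416.15))
1/T2 - 1/T1 = -7.2792e-05
ts2_new = 1.88 min

1.88 min


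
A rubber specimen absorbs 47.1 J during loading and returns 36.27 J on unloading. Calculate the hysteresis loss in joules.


Hysteresis loss = loading - unloading
= 47.1 - 36.27
= 10.83 J

10.83 J


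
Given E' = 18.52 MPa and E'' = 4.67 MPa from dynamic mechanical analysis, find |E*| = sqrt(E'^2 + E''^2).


|E*| = sqrt(E'^2 + E''^2)
= sqrt(18.52^2 + 4.67^2)
= sqrt(342.9904 + 21.8089)
= 19.1 MPa

19.1 MPa


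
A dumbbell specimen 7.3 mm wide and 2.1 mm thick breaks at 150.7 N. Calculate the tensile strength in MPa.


Area = width * thickness = 7.3 * 2.1 = 15.33 mm^2
TS = force / area = 150.7 / 15.33 = 9.83 MPa

9.83 MPa


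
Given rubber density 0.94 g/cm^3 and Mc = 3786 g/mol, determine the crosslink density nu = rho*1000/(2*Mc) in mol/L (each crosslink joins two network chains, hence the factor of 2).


nu = rho * 1000 / (2 * Mc)
nu = 0.94 * 1000 / (2 * 3786)
nu = 940.0 / 7572
nu = 0.1241 mol/L

0.1241 mol/L


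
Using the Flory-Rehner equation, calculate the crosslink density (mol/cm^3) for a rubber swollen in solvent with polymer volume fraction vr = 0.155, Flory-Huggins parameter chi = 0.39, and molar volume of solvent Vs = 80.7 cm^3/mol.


ln(1 - vr) = ln(1 - 0.155) = -0.1684
Numerator = -((-0.1684) + 0.155 + 0.39 * 0.155^2) = 0.0040
Denominator = 80.7 * (0.155^(1/3) - 0.155/2) = 37.0953
nu = 0.0040 / 37.0953 = 1.0915e-04 mol/cm^3

1.0915e-04 mol/cm^3


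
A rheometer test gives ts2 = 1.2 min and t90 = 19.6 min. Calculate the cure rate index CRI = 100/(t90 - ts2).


CRI = 100 / (t90 - ts2)
= 100 / (19.6 - 1.2)
= 100 / 18.4
= 5.43 min^-1

5.43 min^-1


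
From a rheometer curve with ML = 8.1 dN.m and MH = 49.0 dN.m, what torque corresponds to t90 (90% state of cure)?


M90 = ML + 0.9 * (MH - ML)
M90 = 8.1 + 0.9 * (49.0 - 8.1)
M90 = 8.1 + 0.9 * 40.9
M90 = 44.91 dN.m

44.91 dN.m


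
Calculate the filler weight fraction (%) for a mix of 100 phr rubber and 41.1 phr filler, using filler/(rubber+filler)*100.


Filler % = filler / (rubber + filler) * 100
= 41.1 / (100 + 41.1) * 100
= 41.1 / 141.1 * 100
= 29.13%

29.13%


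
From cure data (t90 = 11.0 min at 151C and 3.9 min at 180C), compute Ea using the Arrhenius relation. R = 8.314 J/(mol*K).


T1 = 424.15 K, T2 = 453.15 K
1/T1 - 1/T2 = 1.5088e-04
ln(t1/t2) = ln(11.0/3.9) = 1.0369
Ea = 8.314 * 1.0369 / 1.5088e-04 = 57137.0999 J/mol
Ea = 57.14 kJ/mol

57.14 kJ/mol


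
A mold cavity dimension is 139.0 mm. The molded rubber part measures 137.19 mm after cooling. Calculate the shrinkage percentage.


Shrinkage = (mold - part) / mold * 100
= (139.0 - 137.19) / 139.0 * 100
= 1.81 / 139.0 * 100
= 1.3%

1.3%


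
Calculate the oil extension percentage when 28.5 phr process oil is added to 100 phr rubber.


Oil % = oil / (100 + oil) * 100
= 28.5 / (100 + 28.5) * 100
= 28.5 / 128.5 * 100
= 22.18%

22.18%


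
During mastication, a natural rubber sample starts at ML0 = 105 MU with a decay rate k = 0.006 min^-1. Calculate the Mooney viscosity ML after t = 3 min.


ML = ML0 * exp(-k * t)
ML = 105 * exp(-0.006 * 3)
ML = 105 * 0.9822
ML = 103.13 MU

103.13 MU


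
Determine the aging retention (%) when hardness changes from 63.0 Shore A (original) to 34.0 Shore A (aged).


Retention = aged / original * 100
= 34.0 / 63.0 * 100
= 54.0%

54.0%


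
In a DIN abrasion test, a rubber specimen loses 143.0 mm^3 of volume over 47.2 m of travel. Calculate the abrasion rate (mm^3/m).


Rate = volume_loss / distance
= 143.0 / 47.2
= 3.03 mm^3/m

3.03 mm^3/m


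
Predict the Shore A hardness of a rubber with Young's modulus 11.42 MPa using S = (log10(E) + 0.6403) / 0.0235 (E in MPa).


log10(E) = 0.0235*S - 0.6403  =>  S = (log10(E) + 0.6403) / 0.0235
log10(11.42) = 1.057666
S = (1.057666 + 0.6403) / 0.0235 = 1.697966 / 0.0235
S = 72.3

Shore A = 72.3


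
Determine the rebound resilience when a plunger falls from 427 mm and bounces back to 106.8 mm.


Resilience = h_rebound / h_drop * 100
= 106.8 / 427 * 100
= 25.0%

25.0%


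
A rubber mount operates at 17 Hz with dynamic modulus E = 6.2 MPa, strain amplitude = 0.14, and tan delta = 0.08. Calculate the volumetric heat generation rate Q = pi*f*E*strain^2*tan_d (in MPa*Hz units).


Q = pi * f * E * strain^2 * tan_d
= pi * 17 * 6.2 * 0.14^2 * 0.08
= pi * 17 * 6.2 * 0.0196 * 0.08
= 0.5192

Q = 0.5192


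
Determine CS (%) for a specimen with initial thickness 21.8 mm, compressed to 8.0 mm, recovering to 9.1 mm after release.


CS = (t0 - recovered) / (t0 - ts) * 100
= (21.8 - 9.1) / (21.8 - 8.0) * 100
= 12.7 / 13.8 * 100
= 92.0%

92.0%


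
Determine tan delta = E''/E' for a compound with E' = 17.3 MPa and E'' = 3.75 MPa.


tan delta = E'' / E'
= 3.75 / 17.3
= 0.2168

tan delta = 0.2168


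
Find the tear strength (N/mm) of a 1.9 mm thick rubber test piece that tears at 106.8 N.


Tear strength = force / thickness
= 106.8 / 1.9
= 56.21 N/mm

56.21 N/mm


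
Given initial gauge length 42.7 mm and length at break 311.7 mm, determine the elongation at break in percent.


Elongation = (Lf - L0) / L0 * 100
= (311.7 - 42.7) / 42.7 * 100
= 269.0 / 42.7 * 100
= 630.0%

630.0%


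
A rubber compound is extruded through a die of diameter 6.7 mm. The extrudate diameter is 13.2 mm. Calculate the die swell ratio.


Die swell ratio = D_extrudate / D_die
= 13.2 / 6.7
= 1.97

Die swell = 1.97


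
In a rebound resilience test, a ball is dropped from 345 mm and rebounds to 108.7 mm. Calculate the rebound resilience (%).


Resilience = h_rebound / h_drop * 100
= 108.7 / 345 * 100
= 31.5%

31.5%


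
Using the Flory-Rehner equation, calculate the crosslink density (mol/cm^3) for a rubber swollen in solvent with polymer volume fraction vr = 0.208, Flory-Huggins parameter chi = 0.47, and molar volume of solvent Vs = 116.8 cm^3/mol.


ln(1 - vr) = ln(1 - 0.208) = -0.2332
Numerator = -((-0.2332) + 0.208 + 0.47 * 0.208^2) = 0.0049
Denominator = 116.8 * (0.208^(1/3) - 0.208/2) = 57.0567
nu = 0.0049 / 57.0567 = 8.5175e-05 mol/cm^3

8.5175e-05 mol/cm^3


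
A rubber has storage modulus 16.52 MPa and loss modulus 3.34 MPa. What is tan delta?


tan delta = E'' / E'
= 3.34 / 16.52
= 0.2022

tan delta = 0.2022


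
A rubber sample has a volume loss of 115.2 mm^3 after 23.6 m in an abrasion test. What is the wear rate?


Rate = volume_loss / distance
= 115.2 / 23.6
= 4.881 mm^3/m

4.881 mm^3/m


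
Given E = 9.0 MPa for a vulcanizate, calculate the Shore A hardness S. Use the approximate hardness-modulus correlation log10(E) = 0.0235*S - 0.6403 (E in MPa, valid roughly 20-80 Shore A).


log10(E) = 0.0235*S - 0.6403  =>  S = (log10(E) + 0.6403) / 0.0235
log10(9.0) = 0.954243
S = (0.954243 + 0.6403) / 0.0235 = 1.594543 / 0.0235
S = 67.9

Shore A = 67.9


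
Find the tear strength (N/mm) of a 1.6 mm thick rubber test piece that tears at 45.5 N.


Tear strength = force / thickness
= 45.5 / 1.6
= 28.44 N/mm

28.44 N/mm


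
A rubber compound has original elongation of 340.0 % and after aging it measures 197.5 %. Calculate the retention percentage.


Retention = aged / original * 100
= 197.5 / 340.0 * 100
= 58.1%

58.1%


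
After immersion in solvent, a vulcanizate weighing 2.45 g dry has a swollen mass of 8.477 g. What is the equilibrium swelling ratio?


Q = W_swollen / W_dry
Q = 8.477 / 2.45
Q = 3.46

Q = 3.46


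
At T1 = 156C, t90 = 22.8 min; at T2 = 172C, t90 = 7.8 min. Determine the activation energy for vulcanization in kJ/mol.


T1 = 429.15 K, T2 = 445.15 K
1/T1 - 1/T2 = 8.3754e-05
ln(t1/t2) = ln(22.8/7.8) = 1.0726
Ea = 8.314 * 1.0726 / 8.3754e-05 = 106477.5931 J/mol
Ea = 106.48 kJ/mol

106.48 kJ/mol


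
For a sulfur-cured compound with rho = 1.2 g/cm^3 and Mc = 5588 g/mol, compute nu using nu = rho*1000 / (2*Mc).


nu = rho * 1000 / (2 * Mc)
nu = 1.2 * 1000 / (2 * 5588)
nu = 1200.0 / 11176
nu = 0.1074 mol/L

0.1074 mol/L


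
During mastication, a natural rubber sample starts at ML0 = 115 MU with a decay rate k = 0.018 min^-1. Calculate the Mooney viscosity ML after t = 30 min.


ML = ML0 * exp(-k * t)
ML = 115 * exp(-0.018 * 30)
ML = 115 * 0.5827
ML = 67.02 MU

67.02 MU


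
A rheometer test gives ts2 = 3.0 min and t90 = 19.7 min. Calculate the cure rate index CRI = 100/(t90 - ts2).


CRI = 100 / (t90 - ts2)
= 100 / (19.7 - 3.0)
= 100 / 16.7
= 5.99 min^-1

5.99 min^-1


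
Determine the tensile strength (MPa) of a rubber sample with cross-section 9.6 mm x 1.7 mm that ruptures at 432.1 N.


Area = width * thickness = 9.6 * 1.7 = 16.32 mm^2
TS = force / area = 432.1 / 16.32 = 26.48 MPa

26.48 MPa


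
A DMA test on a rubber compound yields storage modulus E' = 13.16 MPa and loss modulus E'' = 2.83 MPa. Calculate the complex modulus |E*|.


|E*| = sqrt(E'^2 + E''^2)
= sqrt(13.16^2 + 2.83^2)
= sqrt(173.1856 + 8.0089)
= 13.461 MPa

13.461 MPa


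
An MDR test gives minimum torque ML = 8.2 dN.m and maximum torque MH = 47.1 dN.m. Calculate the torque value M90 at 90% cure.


M90 = ML + 0.9 * (MH - ML)
M90 = 8.2 + 0.9 * (47.1 - 8.2)
M90 = 8.2 + 0.9 * 38.9
M90 = 43.21 dN.m

43.21 dN.m


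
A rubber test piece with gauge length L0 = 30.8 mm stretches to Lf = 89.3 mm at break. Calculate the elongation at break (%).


Elongation = (Lf - L0) / L0 * 100
= (89.3 - 30.8) / 30.8 * 100
= 58.5 / 30.8 * 100
= 189.9%

189.9%


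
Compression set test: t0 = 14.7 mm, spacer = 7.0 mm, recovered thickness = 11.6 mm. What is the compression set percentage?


CS = (t0 - recovered) / (t0 - ts) * 100
= (14.7 - 11.6) / (14.7 - 7.0) * 100
= 3.1 / 7.7 * 100
= 40.3%

40.3%


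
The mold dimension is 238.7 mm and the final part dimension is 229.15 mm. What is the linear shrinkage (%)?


Shrinkage = (mold - part) / mold * 100
= (238.7 - 229.15) / 238.7 * 100
= 9.55 / 238.7 * 100
= 4.0%

4.0%


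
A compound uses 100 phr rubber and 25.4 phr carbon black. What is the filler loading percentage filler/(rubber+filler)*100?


Filler % = filler / (rubber + filler) * 100
= 25.4 / (100 + 25.4) * 100
= 25.4 / 125.4 * 100
= 20.26%

20.26%


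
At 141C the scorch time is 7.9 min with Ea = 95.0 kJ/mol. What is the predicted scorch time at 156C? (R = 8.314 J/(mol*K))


Convert temperatures: T1 = 141 + 273.15 = 414.15 K, T2 = 156 + 273.15 = 429.15 K
ts2_new = 7.9 * exp(95000 / 8.314 * (1/429.15 - 1/414.15))
1/T2 - 1/T1 = -8.4397e-05
ts2_new = 3.01 min

3.01 min


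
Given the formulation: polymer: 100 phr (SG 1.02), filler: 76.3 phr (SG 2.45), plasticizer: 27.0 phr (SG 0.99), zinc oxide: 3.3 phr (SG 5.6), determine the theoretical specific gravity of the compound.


Sum of weights = 206.6
Volume contributions:
  polymer: 100/1.02 = 98.0392
  filler: 76.3/2.45 = 31.1429
  plasticizer: 27.0/0.99 = 27.2727
  zinc oxide: 3.3/5.6 = 0.5893
Sum of volumes = 157.0441
SG = 206.6 / 157.0441 = 1.316

SG = 1.316


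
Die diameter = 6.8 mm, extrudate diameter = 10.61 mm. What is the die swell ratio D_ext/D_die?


Die swell ratio = D_extrudate / D_die
= 10.61 / 6.8
= 1.56

Die swell = 1.56


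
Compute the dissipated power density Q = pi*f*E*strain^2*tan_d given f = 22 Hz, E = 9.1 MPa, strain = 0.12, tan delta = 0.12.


Q = pi * f * E * strain^2 * tan_d
= pi * 22 * 9.1 * 0.12^2 * 0.12
= pi * 22 * 9.1 * 0.0144 * 0.12
= 1.0868

Q = 1.0868


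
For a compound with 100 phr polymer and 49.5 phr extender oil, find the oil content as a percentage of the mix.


Oil % = oil / (100 + oil) * 100
= 49.5 / (100 + 49.5) * 100
= 49.5 / 149.5 * 100
= 33.11%

33.11%


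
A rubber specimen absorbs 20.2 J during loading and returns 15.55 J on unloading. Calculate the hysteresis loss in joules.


Hysteresis loss = loading - unloading
= 20.2 - 15.55
= 4.65 J

4.65 J


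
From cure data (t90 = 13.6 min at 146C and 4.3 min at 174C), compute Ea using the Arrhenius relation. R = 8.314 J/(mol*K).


T1 = 419.15 K, T2 = 447.15 K
1/T1 - 1/T2 = 1.4939e-04
ln(t1/t2) = ln(13.6/4.3) = 1.1515
Ea = 8.314 * 1.1515 / 1.4939e-04 = 64079.8635 J/mol
Ea = 64.08 kJ/mol

64.08 kJ/mol


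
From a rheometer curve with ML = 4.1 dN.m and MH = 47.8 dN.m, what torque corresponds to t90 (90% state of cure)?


M90 = ML + 0.9 * (MH - ML)
M90 = 4.1 + 0.9 * (47.8 - 4.1)
M90 = 4.1 + 0.9 * 43.7
M90 = 43.43 dN.m

43.43 dN.m


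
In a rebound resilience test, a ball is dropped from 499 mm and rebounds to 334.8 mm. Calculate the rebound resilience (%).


Resilience = h_rebound / h_drop * 100
= 334.8 / 499 * 100
= 67.1%

67.1%


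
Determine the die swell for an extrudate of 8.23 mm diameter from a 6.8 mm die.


Die swell ratio = D_extrudate / D_die
= 8.23 / 6.8
= 1.21

Die swell = 1.21


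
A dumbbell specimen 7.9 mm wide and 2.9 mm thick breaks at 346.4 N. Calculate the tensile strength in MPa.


Area = width * thickness = 7.9 * 2.9 = 22.91 mm^2
TS = force / area = 346.4 / 22.91 = 15.12 MPa

15.12 MPa


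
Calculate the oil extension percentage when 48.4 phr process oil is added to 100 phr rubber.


Oil % = oil / (100 + oil) * 100
= 48.4 / (100 + 48.4) * 100
= 48.4 / 148.4 * 100
= 32.61%

32.61%


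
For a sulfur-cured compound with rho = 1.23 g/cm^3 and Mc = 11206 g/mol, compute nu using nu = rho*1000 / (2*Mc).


nu = rho * 1000 / (2 * Mc)
nu = 1.23 * 1000 / (2 * 11206)
nu = 1230.0 / 22412
nu = 0.0549 mol/L

0.0549 mol/L


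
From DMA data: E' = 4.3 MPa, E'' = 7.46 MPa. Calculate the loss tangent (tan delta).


tan delta = E'' / E'
= 7.46 / 4.3
= 1.7349

tan delta = 1.7349


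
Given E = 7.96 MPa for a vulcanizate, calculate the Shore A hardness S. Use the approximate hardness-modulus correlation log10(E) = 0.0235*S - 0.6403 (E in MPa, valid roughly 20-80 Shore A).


log10(E) = 0.0235*S - 0.6403  =>  S = (log10(E) + 0.6403) / 0.0235
log10(7.96) = 0.900913
S = (0.900913 + 0.6403) / 0.0235 = 1.541213 / 0.0235
S = 65.6

Shore A = 65.6
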